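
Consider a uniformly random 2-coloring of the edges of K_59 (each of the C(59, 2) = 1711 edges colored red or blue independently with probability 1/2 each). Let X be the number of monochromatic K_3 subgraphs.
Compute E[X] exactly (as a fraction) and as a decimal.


Let X = Σ_S X_S over the C(59, 3) = 32509 subsets S of size 3, where X_S = 1 if the K_3 on S is monochromatic.
For a fixed S, the K_3 on S has C(3, 2) = 3 edges. P[all 3 edges red] = (1/2)^3, and likewise for blue, so P[monochromatic] = 2·(1/2)^3 = 2^{1 − 3} = 1/4.
By linearity of expectation: E[X] = C(59, 3) · 2^{1 − 3} = 32509 · 1/4 = 32509/4.
Numerically: E[X] ≈ 8127.2500.

E[X] = C(59,3)·2^(1−C(3,2)) = 32509/4 ≈ 8127.2500.


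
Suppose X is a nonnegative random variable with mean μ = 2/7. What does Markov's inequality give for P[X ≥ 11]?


μ = E[X] = 2/7, a = 11.
Markov: P[X ≥ 11] ≤ μ/a = (2/7)/11 = 2/77.
Numerically: ≈ 0.02597.
(Since a = 11 > μ = 0.28571, the bound 2/77 is < 1 and informative.)

P[X ≥ 11] ≤ 2/77 ≈ 0.02597.


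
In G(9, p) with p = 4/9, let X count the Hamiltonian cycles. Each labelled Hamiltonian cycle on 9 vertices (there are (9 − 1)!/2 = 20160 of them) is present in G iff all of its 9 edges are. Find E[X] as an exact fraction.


K_9 has (9 − 1)!/2 = 20160 labelled Hamiltonian cycles.
For each such Hamiltonian cycle H, let X_H = 1 if all 9 edges of H are present in G. Then P[X_H = 1] = p^{9} = (4/9)^{9} = 262144/387420489.
Summing the indicators: E[X] = Σ_H E[X_H] = 20160 · p^{9} = 20160 · 262144/387420489 = 587202560/43046721.
Numerically: E[X] ≈ 13.6.

E[X] = 20160 · (4/9)^{9} = 587202560/43046721 ≈ 13.6.


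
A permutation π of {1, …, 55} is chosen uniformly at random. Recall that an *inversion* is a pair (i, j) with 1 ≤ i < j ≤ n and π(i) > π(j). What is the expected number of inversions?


Write X = Σ X_I over the C(55, 2) = 1485 pairs i < j, with X_I the indicator of one inversion.
There are 1485 indicators.
For each fixed pair i < j, the values π(i) and π(j) are two distinct elements of {1, …, 55} in uniformly random order; by symmetry P[π(i) > π(j)] = 1/2.
By linearity: E[X] = 1485 · (1/2) = C(55, 2) · (1/2) = 1485/2 = 1485/2 ≈ 742.50000.

E[X] = 1485/2 = 742.50000.


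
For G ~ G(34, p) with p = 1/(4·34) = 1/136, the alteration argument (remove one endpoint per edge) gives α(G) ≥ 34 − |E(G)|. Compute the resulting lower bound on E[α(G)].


E[|E(G)|] = C(34, 2)·p = 561 · (1/136) = 33/8.
E[α(G)] ≥ n − E[|E(G)|] = 34 − 33/8 = 239/8.
Numerically: ≈ 29.875.
(This is only a lower bound; the true E[α(G)] may be larger.)

E[α(G)] ≥ 239/8 ≈ 29.875.


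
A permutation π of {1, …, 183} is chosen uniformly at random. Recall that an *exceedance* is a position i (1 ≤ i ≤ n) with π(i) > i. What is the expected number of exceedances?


Write X = Σ_{i=1}^{183} X_i, where X_i = 1_{π(i) > i}.
For each fixed i, π(i) is uniform over {1, …, 183} (marginal of a uniform permutation), so P[π(i) > i] = (n − i)/n. Summing: Σ_{i=1}^{183} (n − i)/n = (0 + 1 + … + 182)/183 = 183(183 − 1)/(2·183) = (183 − 1)/2.
Hence E[X] = Σ_{i=1}^{183} (183 − i)/183 = 91 ≈ 91.000.

E[X] = 91 = 91.000.


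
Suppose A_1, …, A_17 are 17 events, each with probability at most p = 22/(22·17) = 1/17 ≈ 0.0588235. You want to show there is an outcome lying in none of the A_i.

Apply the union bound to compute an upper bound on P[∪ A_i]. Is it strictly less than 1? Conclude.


Union bound: P[∪_{i=1}^{17} A_i] ≤ Σ_i P[A_i] ≤ 17·p = 17·(1/17) = 1.
Numerically: 1 ≈ 1.0000000.
Is 1 < 1? NO.
Since the bound 1 is ≥ 1, the union bound is uninformative here; it does NOT by itself certify existence.

17·p = 1 ≈ 1.0000000; existence NOT certified by the union bound.


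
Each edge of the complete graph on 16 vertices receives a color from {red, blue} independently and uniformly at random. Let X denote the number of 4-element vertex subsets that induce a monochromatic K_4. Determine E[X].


Let X = Σ_S X_S over the C(16, 4) = 1820 subsets S of size 4, where X_S = 1 if the K_4 on S is monochromatic.
For a fixed S, the K_4 on S has C(4, 2) = 6 edges. P[all 6 edges red] = (1/2)^6, and likewise for blue, so P[monochromatic] = 2·(1/2)^6 = 2^{1 − 6} = 1/32.
Summing: E[X] = C(16, 4) · 2^{1 − 6} = 1820 · 1/32 = 455/8.
Numerically: E[X] ≈ 56.875.

E[X] = C(16,4)·2^(1−C(4,2)) = 455/8 ≈ 56.875.


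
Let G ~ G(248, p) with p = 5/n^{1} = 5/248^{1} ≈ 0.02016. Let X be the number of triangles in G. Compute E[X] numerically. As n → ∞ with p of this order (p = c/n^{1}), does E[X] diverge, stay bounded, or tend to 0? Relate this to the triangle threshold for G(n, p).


Number of potential triangles: C(248, 3) = 2511496.
Each occurs with probability p³ ≈ (0.02016)³ ≈ 8.195113e-06.
By linearity: E[X] = C(248, 3)·p³ ≈ 2511496 · 8.195113e-06 ≈ 20.5820.
Here α = 1, so p = 5/n is exactly at the triangle threshold p ~ 1/n. Asymptotically E[X] → c³/6 = 5³/6 = 125/6 ≈ 20.8333, a bounded constant. In this regime the triangle count is asymptotically Poisson(c³/6).

E[X] ≈ 20.5820; in regime p = Θ(1/n^{1}) E[X] stays bounded (at the triangle threshold p ~ 1/n).


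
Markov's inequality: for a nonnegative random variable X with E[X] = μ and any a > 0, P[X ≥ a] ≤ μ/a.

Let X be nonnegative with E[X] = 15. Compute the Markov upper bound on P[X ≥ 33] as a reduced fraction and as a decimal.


μ = E[X] = 15, a = 33.
Markov: P[X ≥ 33] ≤ μ/a = (15)/33 = 5/11.
Numerically: ≈ 0.45455.
(Since a = 33 > μ = 15.00000, the bound 5/11 is < 1 and informative.)

P[X ≥ 33] ≤ 5/11 ≈ 0.45455.


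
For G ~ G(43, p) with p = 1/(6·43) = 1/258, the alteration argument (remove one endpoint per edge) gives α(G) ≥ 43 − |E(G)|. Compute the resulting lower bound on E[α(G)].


E[|E(G)|] = C(43, 2)·p = 903 · (1/258) = 7/2.
E[α(G)] ≥ n − E[|E(G)|] = 43 − 7/2 = 79/2.
Numerically: ≈ 39.500.
(This is only a lower bound; the true E[α(G)] may be larger.)

E[α(G)] ≥ 79/2 ≈ 39.500.


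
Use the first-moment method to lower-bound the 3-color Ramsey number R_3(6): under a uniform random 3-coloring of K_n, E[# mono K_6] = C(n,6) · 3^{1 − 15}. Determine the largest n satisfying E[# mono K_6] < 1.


We need C(n, 6) · 3^{1 − 15} < 1, i.e. C(n, 6) < 3^{15 − 1} = 4782969.
Check values of n near the boundary:
  n = 38: C(38, 6) = 2760681; 2760681 < 4782969? YES
  n = 39: C(39, 6) = 3262623; 3262623 < 4782969? YES
  n = 40: C(40, 6) = 3838380; 3838380 < 4782969? YES
  n = 41: C(41, 6) = 4496388; 4496388 < 4782969? YES
  n = 42: C(42, 6) = 5245786; 5245786 < 4782969? NO
  n = 43: C(43, 6) = 6096454; 6096454 < 4782969? NO
  n = 44: C(44, 6) = 7059052; 7059052 < 4782969? NO
The largest n with C(n, 6) < 4782969 is n = 41 (where E[X] = 1498796/1594323 ≈ 0.94008). Hence R_3(6) > 41, i.e. R_3(6) ≥ 42.

Largest n = 41; hence R_3(6) > 41.


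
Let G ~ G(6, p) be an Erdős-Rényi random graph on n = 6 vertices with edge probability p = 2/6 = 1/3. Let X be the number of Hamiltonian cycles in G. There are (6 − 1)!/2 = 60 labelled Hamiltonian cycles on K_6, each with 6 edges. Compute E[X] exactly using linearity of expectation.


K_6 has (6 − 1)!/2 = 60 labelled Hamiltonian cycles.
For each such Hamiltonian cycle H, let X_H = 1 if all 6 edges of H are present in G. Then P[X_H = 1] = p^{6} = (1/3)^{6} = 1/729.
Summing the indicators: E[X] = Σ_H E[X_H] = 60 · p^{6} = 60 · 1/729 = 20/243.
Numerically: E[X] ≈ 0.0823.

E[X] = 60 · (1/3)^{6} = 20/243 ≈ 0.0823.


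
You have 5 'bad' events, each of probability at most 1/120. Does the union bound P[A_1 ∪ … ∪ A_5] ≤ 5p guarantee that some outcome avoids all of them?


Union bound: P[∪_{i=1}^{5} A_i] ≤ Σ_i P[A_i] ≤ 5·p = 5·(1/120) = 1/24.
Numerically: 1/24 ≈ 0.0417.
Is 1/24 < 1? YES.
Since P[∪ A_i] ≤ 1/24 < 1, the complement has P[∩ A_i^c] ≥ 1 − 1/24 = 23/24 > 0, so some outcome avoids every A_i.

5·p = 1/24 ≈ 0.0417; existence CERTIFIED by the union bound.


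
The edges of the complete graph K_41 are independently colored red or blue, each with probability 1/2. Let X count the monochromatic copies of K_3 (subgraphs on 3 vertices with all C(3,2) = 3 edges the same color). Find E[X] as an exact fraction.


Let X = Σ_S X_S over the C(41, 3) = 10660 subsets S of size 3, where X_S = 1 if the K_3 on S is monochromatic.
For a fixed S, the K_3 on S has C(3, 2) = 3 edges. P[all 3 edges red] = (1/2)^3, and likewise for blue, so P[monochromatic] = 2·(1/2)^3 = 2^{1 − 3} = 1/4.
Summing: E[X] = C(41, 3) · 2^{1 − 3} = 10660 · 1/4 = 2665.
Numerically: E[X] ≈ 2665.0000.

E[X] = C(41,3)·2^(1−C(3,2)) = 2665 ≈ 2665.0000.


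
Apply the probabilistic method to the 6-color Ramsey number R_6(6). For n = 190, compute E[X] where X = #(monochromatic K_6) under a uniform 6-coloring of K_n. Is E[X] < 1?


E[X] = C(190, 6) · 6^{1 − 15} = 60334683255 · 6^{−14} = 60334683255/78364164096.
As a reduced fraction: E[X] = 6703853695/8707129344 ≈ 0.76993.
Is E[X] < 1? YES.
Since E[X] < 1, there exists a 6-coloring of K_{190} with no monochromatic K_6; hence R_6(6) > 190.

E[X] = 6703853695/8707129344 ≈ 0.76993; E[X] < 1, so R_6(6) > 190.


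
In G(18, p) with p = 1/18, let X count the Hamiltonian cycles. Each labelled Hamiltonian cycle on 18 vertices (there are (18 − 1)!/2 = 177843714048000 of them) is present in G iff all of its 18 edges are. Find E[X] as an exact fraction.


K_18 has (18 − 1)!/2 = 177843714048000 labelled Hamiltonian cycles.
For each such Hamiltonian cycle H, let X_H = 1 if all 18 edges of H are present in G. Then P[X_H = 1] = p^{18} = (1/18)^{18} = 1/39346408075296537575424.
Summing the indicators: E[X] = Σ_H E[X_H] = 177843714048000 · p^{18} = 177843714048000 · 1/39346408075296537575424 = 14889875/3294258113514384.
Numerically: E[X] ≈ 4.51995e-09.

E[X] = 177843714048000 · (1/18)^{18} = 14889875/3294258113514384 ≈ 4.51995e-09.


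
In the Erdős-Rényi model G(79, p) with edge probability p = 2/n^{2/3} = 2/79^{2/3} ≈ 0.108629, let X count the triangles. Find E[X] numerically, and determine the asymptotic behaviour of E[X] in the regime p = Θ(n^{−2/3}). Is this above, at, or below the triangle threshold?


Number of potential triangles: C(79, 3) = 79079.
Each occurs with probability p³ ≈ (0.108629)³ ≈ 1.28184586e-03.
By linearity: E[X] = C(79, 3)·p³ ≈ 79079 · 1.28184586e-03 ≈ 101.367089.
Since α = 2/3 < 1, p = c/n^{2/3} ≫ 1/n is above the triangle threshold p ~ 1/n. Asymptotically E[X] ~ (c³/6)·n^{3(1−α)} = (2³/6)·n^{1} → ∞; triangles are abundant w.h.p.

E[X] ≈ 101.367089; in regime p = Θ(1/n^{2/3}) E[X] diverges (above the triangle threshold p ~ 1/n).


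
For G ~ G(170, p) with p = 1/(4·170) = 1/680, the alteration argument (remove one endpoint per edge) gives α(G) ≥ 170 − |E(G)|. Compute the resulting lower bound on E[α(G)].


E[|E(G)|] = C(170, 2)·p = 14365 · (1/680) = 169/8.
E[α(G)] ≥ n − E[|E(G)|] = 170 − 169/8 = 1191/8.
Numerically: ≈ 148.875000.
(This is only a lower bound; the true E[α(G)] may be larger.)

E[α(G)] ≥ 1191/8 ≈ 148.875000.


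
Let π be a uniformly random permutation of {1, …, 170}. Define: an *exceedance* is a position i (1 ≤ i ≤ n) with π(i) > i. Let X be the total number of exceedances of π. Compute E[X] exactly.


Write X = Σ_{i=1}^{170} X_i, where X_i = 1_{π(i) > i}.
For each fixed i, π(i) is uniform over {1, …, 170} (marginal of a uniform permutation), so P[π(i) > i] = (n − i)/n. Summing: Σ_{i=1}^{170} (n − i)/n = (0 + 1 + … + 169)/170 = 170(170 − 1)/(2·170) = (170 − 1)/2.
Hence E[X] = Σ_{i=1}^{170} (170 − i)/170 = 169/2 ≈ 84.500000.

E[X] = 169/2 = 84.500000.


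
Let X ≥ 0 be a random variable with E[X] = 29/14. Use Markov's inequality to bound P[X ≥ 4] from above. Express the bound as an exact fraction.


μ = E[X] = 29/14, a = 4.
Markov: P[X ≥ 4] ≤ μ/a = (29/14)/4 = 29/56.
Numerically: ≈ 0.517857.
(Since a = 4 > μ = 2.071429, the bound 29/56 is < 1 and informative.)

P[X ≥ 4] ≤ 29/56 ≈ 0.517857.


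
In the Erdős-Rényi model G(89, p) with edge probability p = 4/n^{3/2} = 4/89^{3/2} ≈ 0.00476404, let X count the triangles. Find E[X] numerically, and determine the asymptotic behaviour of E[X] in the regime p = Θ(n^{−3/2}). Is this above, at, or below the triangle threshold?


Number of potential triangles: C(89, 3) = 113564.
Each occurs with probability p³ ≈ (0.00476404)³ ≈ 1.08124707e-07.
By linearity: E[X] = C(89, 3)·p³ ≈ 113564 · 1.08124707e-07 ≈ 0.012279.
Since α = 3/2 > 1, p = c/n^{3/2} = o(1/n) is below the triangle threshold p ~ 1/n. Asymptotically E[X] ~ (c³/6)·n^{3(1−α)} = (4³/6)·n^{-1.5} → 0, so by Markov's inequality G has no triangles w.h.p.

E[X] ≈ 0.012279; in regime p = Θ(1/n^{3/2}) E[X] tends to 0 (below the triangle threshold p ~ 1/n).


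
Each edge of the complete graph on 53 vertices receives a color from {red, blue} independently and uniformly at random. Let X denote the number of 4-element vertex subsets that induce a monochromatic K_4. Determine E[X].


Let X = Σ_S X_S over the C(53, 4) = 292825 subsets S of size 4, where X_S = 1 if the K_4 on S is monochromatic.
For a fixed S, the K_4 on S has C(4, 2) = 6 edges. P[all 6 edges red] = (1/2)^6, and likewise for blue, so P[monochromatic] = 2·(1/2)^6 = 2^{1 − 6} = 1/32.
By linearity of expectation: E[X] = C(53, 4) · 2^{1 − 6} = 292825 · 1/32 = 292825/32.
Numerically: E[X] ≈ 9150.78125.

E[X] = C(53,4)·2^(1−C(4,2)) = 292825/32 ≈ 9150.78125.


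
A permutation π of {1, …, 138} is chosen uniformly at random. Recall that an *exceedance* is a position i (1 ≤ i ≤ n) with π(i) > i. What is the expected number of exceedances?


Write X = Σ_{i=1}^{138} X_i, where X_i = 1_{π(i) > i}.
For each fixed i, π(i) is uniform over {1, …, 138} (marginal of a uniform permutation), so P[π(i) > i] = (n − i)/n. Summing: Σ_{i=1}^{138} (n − i)/n = (0 + 1 + … + 137)/138 = 138(138 − 1)/(2·138) = (138 − 1)/2.
Hence E[X] = Σ_{i=1}^{138} (138 − i)/138 = 137/2 ≈ 68.50000.

E[X] = 137/2 = 68.50000.


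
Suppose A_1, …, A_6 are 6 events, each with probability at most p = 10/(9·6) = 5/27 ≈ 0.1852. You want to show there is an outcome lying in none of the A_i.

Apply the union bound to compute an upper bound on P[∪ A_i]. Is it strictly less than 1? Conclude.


Union bound: P[∪_{i=1}^{6} A_i] ≤ Σ_i P[A_i] ≤ 6·p = 6·(5/27) = 10/9.
Numerically: 10/9 ≈ 1.1111.
Is 10/9 < 1? NO.
Since the bound 10/9 is ≥ 1, the union bound is uninformative here; it does NOT by itself certify existence.

6·p = 10/9 ≈ 1.1111; existence NOT certified by the union bound.


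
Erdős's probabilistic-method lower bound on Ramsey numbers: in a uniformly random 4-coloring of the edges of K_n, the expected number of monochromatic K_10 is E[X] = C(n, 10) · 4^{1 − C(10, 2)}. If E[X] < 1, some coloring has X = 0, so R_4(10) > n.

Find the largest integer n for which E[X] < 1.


We need C(n, 10) · 4^{1 − 45} < 1, i.e. C(n, 10) < 4^{45 − 1} = 309485009821345068724781056.
Check values of n near the boundary:
  n = 2018: C(2018, 10) = 301820606687612220663963508; 301820606687612220663963508 < 309485009821345068724781056? YES
  n = 2019: C(2019, 10) = 303322949179835278009229628; 303322949179835278009229628 < 309485009821345068724781056? YES
  n = 2020: C(2020, 10) = 304832018578739931133653656; 304832018578739931133653656 < 309485009821345068724781056? YES
  n = 2021: C(2021, 10) = 306347841644770462864800616; 306347841644770462864800616 < 309485009821345068724781056? YES
  n = 2022: C(2022, 10) = 307870445231474093395937796; 307870445231474093395937796 < 309485009821345068724781056? YES
  n = 2023: C(2023, 10) = 309399856285778485315440716; 309399856285778485315440716 < 309485009821345068724781056? YES
  n = 2024: C(2024, 10) = 310936101848269937576192656; 310936101848269937576192656 < 309485009821345068724781056? NO
The largest n with C(n, 10) < 309485009821345068724781056 is n = 2023 (where E[X] = 77349964071444621328860179/77371252455336267181195264 ≈ 0.999725). Hence R_4(10) > 2023, i.e. R_4(10) ≥ 2024.

Largest n = 2023; hence R_4(10) > 2023.


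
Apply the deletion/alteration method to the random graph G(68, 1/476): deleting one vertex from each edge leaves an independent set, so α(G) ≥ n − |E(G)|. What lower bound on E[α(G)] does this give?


E[|E(G)|] = C(68, 2)·p = 2278 · (1/476) = 67/14.
E[α(G)] ≥ n − E[|E(G)|] = 68 − 67/14 = 885/14.
Numerically: ≈ 63.214286.
(This is only a lower bound; the true E[α(G)] may be larger.)

E[α(G)] ≥ 885/14 ≈ 63.214286.


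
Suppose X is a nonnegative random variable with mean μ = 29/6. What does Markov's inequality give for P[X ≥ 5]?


μ = E[X] = 29/6, a = 5.
Markov: P[X ≥ 5] ≤ μ/a = (29/6)/5 = 29/30.
Numerically: ≈ 0.96667.
(Since a = 5 > μ = 4.83333, the bound 29/30 is < 1 and informative.)

P[X ≥ 5] ≤ 29/30 ≈ 0.96667.


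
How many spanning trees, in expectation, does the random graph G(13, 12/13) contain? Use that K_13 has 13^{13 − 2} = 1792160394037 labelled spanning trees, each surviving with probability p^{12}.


K_13 has 13^{13 − 2} = 1792160394037 labelled spanning trees.
For each such spanning tree H, let X_H = 1 if all 12 edges of H are present in G. Then P[X_H = 1] = p^{12} = (12/13)^{12} = 8916100448256/23298085122481.
By linearity of expectation: E[X] = Σ_H E[X_H] = 1792160394037 · p^{12} = 1792160394037 · 8916100448256/23298085122481 = 8916100448256/13.
Numerically: E[X] ≈ 6.8585e+11.

E[X] = 1792160394037 · (12/13)^{12} = 8916100448256/13 ≈ 6.8585e+11.


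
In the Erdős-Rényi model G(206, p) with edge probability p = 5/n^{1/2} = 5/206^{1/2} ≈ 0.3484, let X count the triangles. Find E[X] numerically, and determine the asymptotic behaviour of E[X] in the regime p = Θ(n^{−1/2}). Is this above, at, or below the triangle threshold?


Number of potential triangles: C(206, 3) = 1435820.
Each occurs with probability p³ ≈ (0.3484)³ ≈ 4.227749e-02.
By linearity: E[X] = C(206, 3)·p³ ≈ 1435820 · 4.227749e-02 ≈ 60702.8639.
Since α = 1/2 < 1, p = c/n^{1/2} ≫ 1/n is above the triangle threshold p ~ 1/n. Asymptotically E[X] ~ (c³/6)·n^{3(1−α)} = (5³/6)·n^{1.5} → ∞; triangles are abundant w.h.p.

E[X] ≈ 60702.8639; in regime p = Θ(1/n^{1/2}) E[X] diverges (above the triangle threshold p ~ 1/n).


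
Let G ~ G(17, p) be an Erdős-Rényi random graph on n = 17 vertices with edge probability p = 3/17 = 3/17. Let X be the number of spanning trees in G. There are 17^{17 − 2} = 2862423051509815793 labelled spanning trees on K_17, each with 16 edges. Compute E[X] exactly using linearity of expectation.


K_17 has 17^{17 − 2} = 2862423051509815793 labelled spanning trees.
For each such spanning tree H, let X_H = 1 if all 16 edges of H are present in G. Then P[X_H = 1] = p^{16} = (3/17)^{16} = 43046721/48661191875666868481.
Summing the indicators: E[X] = Σ_H E[X_H] = 2862423051509815793 · p^{16} = 2862423051509815793 · 43046721/48661191875666868481 = 43046721/17.
Numerically: E[X] ≈ 2.5322e+06.

E[X] = 2862423051509815793 · (3/17)^{16} = 43046721/17 ≈ 2.5322e+06.


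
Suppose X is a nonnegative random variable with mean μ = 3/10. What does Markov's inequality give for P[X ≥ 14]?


μ = E[X] = 3/10, a = 14.
Markov: P[X ≥ 14] ≤ μ/a = (3/10)/14 = 3/140.
Numerically: ≈ 0.0214.
(Since a = 14 > μ = 0.3000, the bound 3/140 is < 1 and informative.)

P[X ≥ 14] ≤ 3/140 ≈ 0.0214.


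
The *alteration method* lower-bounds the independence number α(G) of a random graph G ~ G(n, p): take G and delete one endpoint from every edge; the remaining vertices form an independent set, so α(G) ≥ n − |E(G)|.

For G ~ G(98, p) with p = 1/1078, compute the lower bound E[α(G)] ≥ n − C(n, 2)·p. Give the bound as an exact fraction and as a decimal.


E[|E(G)|] = C(98, 2)·p = 4753 · (1/1078) = 97/22.
E[α(G)] ≥ n − E[|E(G)|] = 98 − 97/22 = 2059/22.
Numerically: ≈ 93.590909.
(This is only a lower bound; the true E[α(G)] may be larger.)

E[α(G)] ≥ 2059/22 ≈ 93.590909.


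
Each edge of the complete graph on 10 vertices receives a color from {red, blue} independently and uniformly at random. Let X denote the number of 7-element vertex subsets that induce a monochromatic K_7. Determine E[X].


Let X = Σ_S X_S over the C(10, 7) = 120 subsets S of size 7, where X_S = 1 if the K_7 on S is monochromatic.
For a fixed S, the K_7 on S has C(7, 2) = 21 edges. P[all 21 edges red] = (1/2)^21, and likewise for blue, so P[monochromatic] = 2·(1/2)^21 = 2^{1 − 21} = 1/1048576.
By linearity of expectation: E[X] = C(10, 7) · 2^{1 − 21} = 120 · 1/1048576 = 15/131072.
Numerically: E[X] ≈ 0.0001.

E[X] = C(10,7)·2^(1−C(7,2)) = 15/131072 ≈ 0.0001.


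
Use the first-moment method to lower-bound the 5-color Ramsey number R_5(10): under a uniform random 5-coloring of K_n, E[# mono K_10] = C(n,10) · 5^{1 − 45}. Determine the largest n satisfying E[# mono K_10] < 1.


We need C(n, 10) · 5^{1 − 45} < 1, i.e. C(n, 10) < 5^{45 − 1} = 5684341886080801486968994140625.
Check values of n near the boundary:
  n = 5388: C(5388, 10) = 5634865093375880654852250419586; 5634865093375880654852250419586 < 5684341886080801486968994140625? YES
  n = 5389: C(5389, 10) = 5645340767466558997768874792926; 5645340767466558997768874792926 < 5684341886080801486968994140625? YES
  n = 5390: C(5390, 10) = 5655833965919099070255434039753; 5655833965919099070255434039753 < 5684341886080801486968994140625? YES
  n = 5391: C(5391, 10) = 5666344714787188828795213697883; 5666344714787188828795213697883 < 5684341886080801486968994140625? YES
  n = 5392: C(5392, 10) = 5676873040158402483252283957448; 5676873040158402483252283957448 < 5684341886080801486968994140625? YES
  n = 5393: C(5393, 10) = 5687418968154238267170642278008; 5687418968154238267170642278008 < 5684341886080801486968994140625? NO
  n = 5394: C(5394, 10) = 5697982524930156243149785372878; 5697982524930156243149785372878 < 5684341886080801486968994140625? NO
  n = 5395: C(5395, 10) = 5708563736675616143322765475706; 5708563736675616143322765475706 < 5684341886080801486968994140625? NO
The largest n with C(n, 10) < 5684341886080801486968994140625 is n = 5392 (where E[X] = 5676873040158402483252283957448/5684341886080801486968994140625 ≈ 0.9986861). Hence R_5(10) > 5392, i.e. R_5(10) ≥ 5393.

Largest n = 5392; hence R_5(10) > 5392.


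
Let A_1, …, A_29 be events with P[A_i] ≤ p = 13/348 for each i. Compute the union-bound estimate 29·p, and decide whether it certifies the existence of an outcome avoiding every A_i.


Union bound: P[∪_{i=1}^{29} A_i] ≤ Σ_i P[A_i] ≤ 29·p = 29·(13/348) = 13/12.
Numerically: 13/12 ≈ 1.0833.
Is 13/12 < 1? NO.
Since the bound 13/12 is ≥ 1, the union bound is uninformative here; it does NOT by itself certify existence.

29·p = 13/12 ≈ 1.0833; existence NOT certified by the union bound.


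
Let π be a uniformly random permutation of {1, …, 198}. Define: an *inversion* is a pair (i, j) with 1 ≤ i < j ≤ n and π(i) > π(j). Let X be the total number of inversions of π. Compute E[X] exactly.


Write X = Σ X_I over the C(198, 2) = 19503 pairs i < j, with X_I the indicator of one inversion.
There are 19503 indicators.
For each fixed pair i < j, the values π(i) and π(j) are two distinct elements of {1, …, 198} in uniformly random order; by symmetry P[π(i) > π(j)] = 1/2.
By linearity: E[X] = 19503 · (1/2) = C(198, 2) · (1/2) = 19503/2 = 19503/2 ≈ 9751.500.

E[X] = 19503/2 = 9751.500.


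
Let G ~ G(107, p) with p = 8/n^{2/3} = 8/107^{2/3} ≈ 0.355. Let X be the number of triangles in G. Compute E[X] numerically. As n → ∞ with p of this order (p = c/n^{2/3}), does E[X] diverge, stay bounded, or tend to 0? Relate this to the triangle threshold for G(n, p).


Number of potential triangles: C(107, 3) = 198485.
Each occurs with probability p³ ≈ (0.355)³ ≈ 4.472006e-02.
By linearity: E[X] = C(107, 3)·p³ ≈ 198485 · 4.472006e-02 ≈ 8876.2617.
Since α = 2/3 < 1, p = c/n^{2/3} ≫ 1/n is above the triangle threshold p ~ 1/n. Asymptotically E[X] ~ (c³/6)·n^{3(1−α)} = (8³/6)·n^{1} → ∞; triangles are abundant w.h.p.

E[X] ≈ 8876.2617; in regime p = Θ(1/n^{2/3}) E[X] diverges (above the triangle threshold p ~ 1/n).


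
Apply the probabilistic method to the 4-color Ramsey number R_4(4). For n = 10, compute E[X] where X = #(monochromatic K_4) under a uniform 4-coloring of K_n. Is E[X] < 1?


E[X] = C(10, 4) · 4^{1 − 6} = 210 · 4^{−5} = 210/1024.
As a reduced fraction: E[X] = 105/512 ≈ 0.2051.
Is E[X] < 1? YES.
Since E[X] < 1, there exists a 4-coloring of K_{10} with no monochromatic K_4; hence R_4(4) > 10.

E[X] = 105/512 ≈ 0.2051; E[X] < 1, so R_4(4) > 10.


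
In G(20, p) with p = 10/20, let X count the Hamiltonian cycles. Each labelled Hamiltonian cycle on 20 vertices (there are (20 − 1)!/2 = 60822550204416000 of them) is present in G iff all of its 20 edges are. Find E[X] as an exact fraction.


K_20 has (20 − 1)!/2 = 60822550204416000 labelled Hamiltonian cycles.
For each such Hamiltonian cycle H, let X_H = 1 if all 20 edges of H are present in G. Then P[X_H = 1] = p^{20} = (1/2)^{20} = 1/1048576.
Summing the indicators: E[X] = Σ_H E[X_H] = 60822550204416000 · p^{20} = 60822550204416000 · 1/1048576 = 1856156927625/32.
Numerically: E[X] ≈ 5.80049e+10.

E[X] = 60822550204416000 · (1/2)^{20} = 1856156927625/32 ≈ 5.80049e+10.


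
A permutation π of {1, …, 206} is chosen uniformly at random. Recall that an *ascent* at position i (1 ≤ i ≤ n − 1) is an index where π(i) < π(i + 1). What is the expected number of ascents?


Write X = Σ X_I over i = 1, …, 205, with X_I the indicator of one ascent.
There are 205 indicators.
For each fixed i, the pair (π(i), π(i+1)) is a uniformly random ordered pair of distinct values from {1, …, 206}; by symmetry P[π(i) < π(i+1)] = 1/2.
By linearity: E[X] = 205 · (1/2) = (206 − 1) · (1/2) = 205/2 ≈ 102.500.

E[X] = 205/2 = 102.500.


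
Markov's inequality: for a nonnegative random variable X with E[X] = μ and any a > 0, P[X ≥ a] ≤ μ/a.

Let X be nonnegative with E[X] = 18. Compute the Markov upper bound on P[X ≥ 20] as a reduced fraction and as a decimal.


μ = E[X] = 18, a = 20.
Markov: P[X ≥ 20] ≤ μ/a = (18)/20 = 9/10.
Numerically: ≈ 0.900.
(Since a = 20 > μ = 18.000, the bound 9/10 is < 1 and informative.)

P[X ≥ 20] ≤ 9/10 ≈ 0.900.


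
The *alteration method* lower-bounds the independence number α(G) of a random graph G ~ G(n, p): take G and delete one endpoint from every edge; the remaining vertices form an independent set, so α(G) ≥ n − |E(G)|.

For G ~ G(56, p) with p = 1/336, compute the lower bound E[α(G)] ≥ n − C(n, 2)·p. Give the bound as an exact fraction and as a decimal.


E[|E(G)|] = C(56, 2)·p = 1540 · (1/336) = 55/12.
E[α(G)] ≥ n − E[|E(G)|] = 56 − 55/12 = 617/12.
Numerically: ≈ 51.41667.
(This is only a lower bound; the true E[α(G)] may be larger.)

E[α(G)] ≥ 617/12 ≈ 51.41667.


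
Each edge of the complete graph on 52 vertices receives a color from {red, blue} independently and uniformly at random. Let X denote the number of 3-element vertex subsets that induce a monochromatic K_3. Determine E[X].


Let X = Σ_S X_S over the C(52, 3) = 22100 subsets S of size 3, where X_S = 1 if the K_3 on S is monochromatic.
For a fixed S, the K_3 on S has C(3, 2) = 3 edges. P[all 3 edges red] = (1/2)^3, and likewise for blue, so P[monochromatic] = 2·(1/2)^3 = 2^{1 − 3} = 1/4.
Summing: E[X] = C(52, 3) · 2^{1 − 3} = 22100 · 1/4 = 5525.
Numerically: E[X] ≈ 5525.000.

E[X] = C(52,3)·2^(1−C(3,2)) = 5525 ≈ 5525.000.


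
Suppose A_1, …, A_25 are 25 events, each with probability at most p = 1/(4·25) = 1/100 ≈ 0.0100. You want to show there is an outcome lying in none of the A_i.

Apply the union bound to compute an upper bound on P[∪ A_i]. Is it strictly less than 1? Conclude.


Union bound: P[∪_{i=1}^{25} A_i] ≤ Σ_i P[A_i] ≤ 25·p = 25·(1/100) = 1/4.
Numerically: 1/4 ≈ 0.2500.
Is 1/4 < 1? YES.
Since P[∪ A_i] ≤ 1/4 < 1, the complement has P[∩ A_i^c] ≥ 1 − 1/4 = 3/4 > 0, so some outcome avoids every A_i.

25·p = 1/4 ≈ 0.2500; existence CERTIFIED by the union bound.


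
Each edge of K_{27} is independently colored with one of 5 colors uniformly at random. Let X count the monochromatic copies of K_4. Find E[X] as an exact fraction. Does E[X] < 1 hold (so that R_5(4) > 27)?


E[X] = C(27, 4) · 5^{1 − 6} = 17550 · 5^{−5} = 17550/3125.
As a reduced fraction: E[X] = 702/125 ≈ 5.616000.
Is E[X] < 1? NO.
Since E[X] ≥ 1, the first-moment bound is inconclusive at n = 27; it does NOT by itself certify R_5(4) > 27.

E[X] = 702/125 ≈ 5.616000; E[X] ≥ 1; first-moment method inconclusive here.


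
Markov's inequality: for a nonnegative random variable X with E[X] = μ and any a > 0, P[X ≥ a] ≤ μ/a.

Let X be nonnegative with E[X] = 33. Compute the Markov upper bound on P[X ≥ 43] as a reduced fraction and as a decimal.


μ = E[X] = 33, a = 43.
Markov: P[X ≥ 43] ≤ μ/a = (33)/43 = 33/43.
Numerically: ≈ 0.7674.
(Since a = 43 > μ = 33.0000, the bound 33/43 is < 1 and informative.)

P[X ≥ 43] ≤ 33/43 ≈ 0.7674.


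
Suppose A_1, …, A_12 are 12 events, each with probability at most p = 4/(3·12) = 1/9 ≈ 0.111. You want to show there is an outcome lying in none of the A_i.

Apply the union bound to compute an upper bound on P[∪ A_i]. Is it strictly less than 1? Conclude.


Union bound: P[∪_{i=1}^{12} A_i] ≤ Σ_i P[A_i] ≤ 12·p = 12·(1/9) = 4/3.
Numerically: 4/3 ≈ 1.333.
Is 4/3 < 1? NO.
Since the bound 4/3 is ≥ 1, the union bound is uninformative here; it does NOT by itself certify existence.

12·p = 4/3 ≈ 1.333; existence NOT certified by the union bound.


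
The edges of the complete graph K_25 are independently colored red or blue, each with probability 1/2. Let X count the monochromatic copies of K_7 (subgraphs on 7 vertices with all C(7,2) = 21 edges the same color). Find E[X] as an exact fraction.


Let X = Σ_S X_S over the C(25, 7) = 480700 subsets S of size 7, where X_S = 1 if the K_7 on S is monochromatic.
For a fixed S, the K_7 on S has C(7, 2) = 21 edges. P[all 21 edges red] = (1/2)^21, and likewise for blue, so P[monochromatic] = 2·(1/2)^21 = 2^{1 − 21} = 1/1048576.
By linearity: E[X] = C(25, 7) · 2^{1 − 21} = 480700 · 1/1048576 = 120175/262144.
Numerically: E[X] ≈ 0.458431.

E[X] = C(25,7)·2^(1−C(7,2)) = 120175/262144 ≈ 0.458431.


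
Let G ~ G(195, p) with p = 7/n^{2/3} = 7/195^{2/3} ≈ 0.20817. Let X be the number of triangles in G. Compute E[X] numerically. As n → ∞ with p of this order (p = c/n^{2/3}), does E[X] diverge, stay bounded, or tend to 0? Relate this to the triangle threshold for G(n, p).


Number of potential triangles: C(195, 3) = 1216865.
Each occurs with probability p³ ≈ (0.20817)³ ≈ 9.0203813e-03.
By linearity: E[X] = C(195, 3)·p³ ≈ 1216865 · 9.0203813e-03 ≈ 10976.58632.
Since α = 2/3 < 1, p = c/n^{2/3} ≫ 1/n is above the triangle threshold p ~ 1/n. Asymptotically E[X] ~ (c³/6)·n^{3(1−α)} = (7³/6)·n^{1} → ∞; triangles are abundant w.h.p.

E[X] ≈ 10976.58632; in regime p = Θ(1/n^{2/3}) E[X] diverges (above the triangle threshold p ~ 1/n).


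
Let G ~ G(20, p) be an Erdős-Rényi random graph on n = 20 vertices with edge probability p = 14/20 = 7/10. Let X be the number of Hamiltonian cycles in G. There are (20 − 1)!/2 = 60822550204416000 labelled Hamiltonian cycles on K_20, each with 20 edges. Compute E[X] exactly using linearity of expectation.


K_20 has (20 − 1)!/2 = 60822550204416000 labelled Hamiltonian cycles.
For each such Hamiltonian cycle H, let X_H = 1 if all 20 edges of H are present in G. Then P[X_H = 1] = p^{20} = (7/10)^{20} = 79792266297612001/100000000000000000000.
Summing the indicators: E[X] = Σ_H E[X_H] = 60822550204416000 · p^{20} = 60822550204416000 · 79792266297612001/100000000000000000000 = 1184855742873690605203907421/24414062500000.
Numerically: E[X] ≈ 4.853e+13.

E[X] = 60822550204416000 · (7/10)^{20} = 1184855742873690605203907421/24414062500000 ≈ 4.853e+13.


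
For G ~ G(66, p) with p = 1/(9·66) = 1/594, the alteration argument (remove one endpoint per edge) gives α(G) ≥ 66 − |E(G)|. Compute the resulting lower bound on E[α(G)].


E[|E(G)|] = C(66, 2)·p = 2145 · (1/594) = 65/18.
E[α(G)] ≥ n − E[|E(G)|] = 66 − 65/18 = 1123/18.
Numerically: ≈ 62.389.
(This is only a lower bound; the true E[α(G)] may be larger.)

E[α(G)] ≥ 1123/18 ≈ 62.389.


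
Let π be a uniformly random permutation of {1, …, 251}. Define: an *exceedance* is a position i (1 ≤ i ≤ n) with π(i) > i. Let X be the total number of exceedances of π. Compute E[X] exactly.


Write X = Σ_{i=1}^{251} X_i, where X_i = 1_{π(i) > i}.
For each fixed i, π(i) is uniform over {1, …, 251} (marginal of a uniform permutation), so P[π(i) > i] = (n − i)/n. Summing: Σ_{i=1}^{251} (n − i)/n = (0 + 1 + … + 250)/251 = 251(251 − 1)/(2·251) = (251 − 1)/2.
Hence E[X] = Σ_{i=1}^{251} (251 − i)/251 = 125 ≈ 125.0000.

E[X] = 125 = 125.0000.


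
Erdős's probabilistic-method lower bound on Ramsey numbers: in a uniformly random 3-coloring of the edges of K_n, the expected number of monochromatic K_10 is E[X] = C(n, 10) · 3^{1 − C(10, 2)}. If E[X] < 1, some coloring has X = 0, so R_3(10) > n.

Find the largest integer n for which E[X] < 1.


We need C(n, 10) · 3^{1 − 45} < 1, i.e. C(n, 10) < 3^{45 − 1} = 984770902183611232881.
Check values of n near the boundary:
  n = 571: C(571, 10) = 937951290893172842001; 937951290893172842001 < 984770902183611232881? YES
  n = 572: C(572, 10) = 954640815642161682606; 954640815642161682606 < 984770902183611232881? YES
  n = 573: C(573, 10) = 971597135635805762226; 971597135635805762226 < 984770902183611232881? YES
  n = 574: C(574, 10) = 988824035203816502691; 988824035203816502691 < 984770902183611232881? NO
  n = 575: C(575, 10) = 1006325345561406175305; 1006325345561406175305 < 984770902183611232881? NO
  n = 576: C(576, 10) = 1024104945306307344480; 1024104945306307344480 < 984770902183611232881? NO
The largest n with C(n, 10) < 984770902183611232881 is n = 573 (where E[X] = 35985079097622435638/36472996377170786403 ≈ 0.986623). Hence R_3(10) > 573, i.e. R_3(10) ≥ 574.

Largest n = 573; hence R_3(10) > 573.


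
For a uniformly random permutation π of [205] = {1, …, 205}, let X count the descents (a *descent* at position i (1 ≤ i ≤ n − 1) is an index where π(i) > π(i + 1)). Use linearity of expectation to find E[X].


Write X = Σ X_I over i = 1, …, 204, with X_I the indicator of one descent.
There are 204 indicators.
For each fixed i, the pair (π(i), π(i+1)) is a uniformly random ordered pair of distinct values from {1, …, 205}; by symmetry P[π(i) > π(i+1)] = 1/2.
By linearity: E[X] = 204 · (1/2) = (205 − 1) · (1/2) = 102 ≈ 102.000000.

E[X] = 102 = 102.000000.


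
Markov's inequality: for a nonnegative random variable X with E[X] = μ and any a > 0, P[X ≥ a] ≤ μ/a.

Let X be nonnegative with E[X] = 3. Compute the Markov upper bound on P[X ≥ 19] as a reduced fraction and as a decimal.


μ = E[X] = 3, a = 19.
Markov: P[X ≥ 19] ≤ μ/a = (3)/19 = 3/19.
Numerically: ≈ 0.157895.
(Since a = 19 > μ = 3.000000, the bound 3/19 is < 1 and informative.)

P[X ≥ 19] ≤ 3/19 ≈ 0.157895.


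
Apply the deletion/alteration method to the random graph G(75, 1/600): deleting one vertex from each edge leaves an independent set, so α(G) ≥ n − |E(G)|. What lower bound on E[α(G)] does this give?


E[|E(G)|] = C(75, 2)·p = 2775 · (1/600) = 37/8.
E[α(G)] ≥ n − E[|E(G)|] = 75 − 37/8 = 563/8.
Numerically: ≈ 70.3750.
(This is only a lower bound; the true E[α(G)] may be larger.)

E[α(G)] ≥ 563/8 ≈ 70.3750.


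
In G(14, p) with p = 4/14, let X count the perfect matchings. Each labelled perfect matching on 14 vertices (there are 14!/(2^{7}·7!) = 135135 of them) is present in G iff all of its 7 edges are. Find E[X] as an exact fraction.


K_14 has 14!/(2^{7}·7!) = 135135 labelled perfect matchings.
For each such perfect matching H, let X_H = 1 if all 7 edges of H are present in G. Then P[X_H = 1] = p^{7} = (2/7)^{7} = 128/823543.
By linearity: E[X] = Σ_H E[X_H] = 135135 · p^{7} = 135135 · 128/823543 = 2471040/117649.
Numerically: E[X] ≈ 21.0035.

E[X] = 135135 · (2/7)^{7} = 2471040/117649 ≈ 21.0035.


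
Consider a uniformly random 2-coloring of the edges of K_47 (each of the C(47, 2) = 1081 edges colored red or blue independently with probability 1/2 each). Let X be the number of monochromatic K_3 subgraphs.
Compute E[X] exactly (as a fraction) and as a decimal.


Let X = Σ_S X_S over the C(47, 3) = 16215 subsets S of size 3, where X_S = 1 if the K_3 on S is monochromatic.
For a fixed S, the K_3 on S has C(3, 2) = 3 edges. P[all 3 edges red] = (1/2)^3, and likewise for blue, so P[monochromatic] = 2·(1/2)^3 = 2^{1 − 3} = 1/4.
Summing: E[X] = C(47, 3) · 2^{1 − 3} = 16215 · 1/4 = 16215/4.
Numerically: E[X] ≈ 4053.7500.

E[X] = C(47,3)·2^(1−C(3,2)) = 16215/4 ≈ 4053.7500.


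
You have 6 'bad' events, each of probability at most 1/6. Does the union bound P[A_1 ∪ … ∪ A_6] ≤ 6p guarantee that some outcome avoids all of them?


Union bound: P[∪_{i=1}^{6} A_i] ≤ Σ_i P[A_i] ≤ 6·p = 6·(1/6) = 1.
Numerically: 1 ≈ 1.000.
Is 1 < 1? NO.
Since the bound 1 is ≥ 1, the union bound is uninformative here; it does NOT by itself certify existence.

6·p = 1 ≈ 1.000; existence NOT certified by the union bound.


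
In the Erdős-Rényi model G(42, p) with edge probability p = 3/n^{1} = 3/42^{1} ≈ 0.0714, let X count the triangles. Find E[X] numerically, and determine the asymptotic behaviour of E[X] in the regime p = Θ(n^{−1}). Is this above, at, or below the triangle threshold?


Number of potential triangles: C(42, 3) = 11480.
Each occurs with probability p³ ≈ (0.0714)³ ≈ 3.64431e-04.
By linearity: E[X] = C(42, 3)·p³ ≈ 11480 · 3.64431e-04 ≈ 4.184.
Here α = 1, so p = 3/n is exactly at the triangle threshold p ~ 1/n. Asymptotically E[X] → c³/6 = 3³/6 = 9/2 ≈ 4.500, a bounded constant. In this regime the triangle count is asymptotically Poisson(c³/6).

E[X] ≈ 4.184; in regime p = Θ(1/n^{1}) E[X] stays bounded (at the triangle threshold p ~ 1/n).


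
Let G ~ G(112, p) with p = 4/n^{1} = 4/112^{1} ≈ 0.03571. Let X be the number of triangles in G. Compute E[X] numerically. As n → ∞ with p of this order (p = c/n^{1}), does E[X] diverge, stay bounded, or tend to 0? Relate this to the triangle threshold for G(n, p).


Number of potential triangles: C(112, 3) = 227920.
Each occurs with probability p³ ≈ (0.03571)³ ≈ 4.555394e-05.
By linearity: E[X] = C(112, 3)·p³ ≈ 227920 · 4.555394e-05 ≈ 10.3827.
Here α = 1, so p = 4/n is exactly at the triangle threshold p ~ 1/n. Asymptotically E[X] → c³/6 = 4³/6 = 32/3 ≈ 10.6667, a bounded constant. In this regime the triangle count is asymptotically Poisson(c³/6).

E[X] ≈ 10.3827; in regime p = Θ(1/n^{1}) E[X] stays bounded (at the triangle threshold p ~ 1/n).


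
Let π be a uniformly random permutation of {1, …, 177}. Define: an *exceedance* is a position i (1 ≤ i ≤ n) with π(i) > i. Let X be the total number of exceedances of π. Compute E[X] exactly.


Write X = Σ_{i=1}^{177} X_i, where X_i = 1_{π(i) > i}.
For each fixed i, π(i) is uniform over {1, …, 177} (marginal of a uniform permutation), so P[π(i) > i] = (n − i)/n. Summing: Σ_{i=1}^{177} (n − i)/n = (0 + 1 + … + 176)/177 = 177(177 − 1)/(2·177) = (177 − 1)/2.
Hence E[X] = Σ_{i=1}^{177} (177 − i)/177 = 88 ≈ 88.000.

E[X] = 88 = 88.000.


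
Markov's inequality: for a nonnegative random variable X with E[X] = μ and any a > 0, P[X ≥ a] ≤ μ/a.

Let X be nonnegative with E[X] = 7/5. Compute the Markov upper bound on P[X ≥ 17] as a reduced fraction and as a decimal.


μ = E[X] = 7/5, a = 17.
Markov: P[X ≥ 17] ≤ μ/a = (7/5)/17 = 7/85.
Numerically: ≈ 0.08235.
(Since a = 17 > μ = 1.40000, the bound 7/85 is < 1 and informative.)

P[X ≥ 17] ≤ 7/85 ≈ 0.08235.
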